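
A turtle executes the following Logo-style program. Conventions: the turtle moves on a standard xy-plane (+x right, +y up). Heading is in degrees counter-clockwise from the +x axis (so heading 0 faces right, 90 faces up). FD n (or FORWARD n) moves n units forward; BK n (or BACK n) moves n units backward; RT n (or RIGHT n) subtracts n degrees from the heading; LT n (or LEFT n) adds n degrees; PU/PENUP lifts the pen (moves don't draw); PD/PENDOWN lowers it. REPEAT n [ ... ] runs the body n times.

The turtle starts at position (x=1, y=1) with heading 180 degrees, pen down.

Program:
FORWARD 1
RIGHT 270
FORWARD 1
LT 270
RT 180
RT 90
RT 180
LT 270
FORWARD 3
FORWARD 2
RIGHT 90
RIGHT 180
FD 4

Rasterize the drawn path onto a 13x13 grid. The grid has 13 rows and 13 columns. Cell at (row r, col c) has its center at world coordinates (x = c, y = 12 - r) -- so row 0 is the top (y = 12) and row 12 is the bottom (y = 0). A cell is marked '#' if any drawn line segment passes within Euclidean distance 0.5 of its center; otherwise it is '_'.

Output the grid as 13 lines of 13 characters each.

Answer: _____________
_____________
_____________
_____________
_____________
_____________
_____________
_____________
_____#_______
_____#_______
_____#_______
##___#_______
######_______

Derivation:
Segment 0: (1,1) -> (0,1)
Segment 1: (0,1) -> (0,0)
Segment 2: (0,0) -> (3,0)
Segment 3: (3,0) -> (5,0)
Segment 4: (5,0) -> (5,4)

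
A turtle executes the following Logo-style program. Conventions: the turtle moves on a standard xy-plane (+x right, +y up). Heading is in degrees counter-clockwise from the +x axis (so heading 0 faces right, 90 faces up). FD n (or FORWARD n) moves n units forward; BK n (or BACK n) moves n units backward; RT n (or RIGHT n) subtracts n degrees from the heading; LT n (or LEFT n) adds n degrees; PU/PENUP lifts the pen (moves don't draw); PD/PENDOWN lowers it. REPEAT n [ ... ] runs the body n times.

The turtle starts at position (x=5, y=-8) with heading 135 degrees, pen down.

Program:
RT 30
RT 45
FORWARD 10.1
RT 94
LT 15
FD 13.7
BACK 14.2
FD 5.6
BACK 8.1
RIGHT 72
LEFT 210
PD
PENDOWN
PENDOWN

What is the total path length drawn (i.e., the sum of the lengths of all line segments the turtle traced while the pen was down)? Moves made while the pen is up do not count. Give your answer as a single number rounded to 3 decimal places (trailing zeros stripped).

Answer: 51.7

Derivation:
Executing turtle program step by step:
Start: pos=(5,-8), heading=135, pen down
RT 30: heading 135 -> 105
RT 45: heading 105 -> 60
FD 10.1: (5,-8) -> (10.05,0.747) [heading=60, draw]
RT 94: heading 60 -> 326
LT 15: heading 326 -> 341
FD 13.7: (10.05,0.747) -> (23.004,-3.713) [heading=341, draw]
BK 14.2: (23.004,-3.713) -> (9.577,0.91) [heading=341, draw]
FD 5.6: (9.577,0.91) -> (14.872,-0.914) [heading=341, draw]
BK 8.1: (14.872,-0.914) -> (7.213,1.724) [heading=341, draw]
RT 72: heading 341 -> 269
LT 210: heading 269 -> 119
PD: pen down
PD: pen down
PD: pen down
Final: pos=(7.213,1.724), heading=119, 5 segment(s) drawn

Segment lengths:
  seg 1: (5,-8) -> (10.05,0.747), length = 10.1
  seg 2: (10.05,0.747) -> (23.004,-3.713), length = 13.7
  seg 3: (23.004,-3.713) -> (9.577,0.91), length = 14.2
  seg 4: (9.577,0.91) -> (14.872,-0.914), length = 5.6
  seg 5: (14.872,-0.914) -> (7.213,1.724), length = 8.1
Total = 51.7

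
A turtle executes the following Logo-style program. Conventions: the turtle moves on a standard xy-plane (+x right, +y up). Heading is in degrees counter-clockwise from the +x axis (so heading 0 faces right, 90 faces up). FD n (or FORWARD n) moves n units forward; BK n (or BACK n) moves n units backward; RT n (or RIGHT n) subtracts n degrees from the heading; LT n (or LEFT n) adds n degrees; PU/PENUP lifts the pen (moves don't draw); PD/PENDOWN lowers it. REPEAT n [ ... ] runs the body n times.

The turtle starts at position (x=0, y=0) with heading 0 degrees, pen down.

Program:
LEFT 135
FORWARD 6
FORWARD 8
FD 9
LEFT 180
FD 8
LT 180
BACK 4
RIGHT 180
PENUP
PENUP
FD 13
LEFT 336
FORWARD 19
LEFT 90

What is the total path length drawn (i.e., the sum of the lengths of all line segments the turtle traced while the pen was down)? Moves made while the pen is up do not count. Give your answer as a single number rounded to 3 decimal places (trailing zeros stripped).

Executing turtle program step by step:
Start: pos=(0,0), heading=0, pen down
LT 135: heading 0 -> 135
FD 6: (0,0) -> (-4.243,4.243) [heading=135, draw]
FD 8: (-4.243,4.243) -> (-9.899,9.899) [heading=135, draw]
FD 9: (-9.899,9.899) -> (-16.263,16.263) [heading=135, draw]
LT 180: heading 135 -> 315
FD 8: (-16.263,16.263) -> (-10.607,10.607) [heading=315, draw]
LT 180: heading 315 -> 135
BK 4: (-10.607,10.607) -> (-7.778,7.778) [heading=135, draw]
RT 180: heading 135 -> 315
PU: pen up
PU: pen up
FD 13: (-7.778,7.778) -> (1.414,-1.414) [heading=315, move]
LT 336: heading 315 -> 291
FD 19: (1.414,-1.414) -> (8.223,-19.152) [heading=291, move]
LT 90: heading 291 -> 21
Final: pos=(8.223,-19.152), heading=21, 5 segment(s) drawn

Segment lengths:
  seg 1: (0,0) -> (-4.243,4.243), length = 6
  seg 2: (-4.243,4.243) -> (-9.899,9.899), length = 8
  seg 3: (-9.899,9.899) -> (-16.263,16.263), length = 9
  seg 4: (-16.263,16.263) -> (-10.607,10.607), length = 8
  seg 5: (-10.607,10.607) -> (-7.778,7.778), length = 4
Total = 35

Answer: 35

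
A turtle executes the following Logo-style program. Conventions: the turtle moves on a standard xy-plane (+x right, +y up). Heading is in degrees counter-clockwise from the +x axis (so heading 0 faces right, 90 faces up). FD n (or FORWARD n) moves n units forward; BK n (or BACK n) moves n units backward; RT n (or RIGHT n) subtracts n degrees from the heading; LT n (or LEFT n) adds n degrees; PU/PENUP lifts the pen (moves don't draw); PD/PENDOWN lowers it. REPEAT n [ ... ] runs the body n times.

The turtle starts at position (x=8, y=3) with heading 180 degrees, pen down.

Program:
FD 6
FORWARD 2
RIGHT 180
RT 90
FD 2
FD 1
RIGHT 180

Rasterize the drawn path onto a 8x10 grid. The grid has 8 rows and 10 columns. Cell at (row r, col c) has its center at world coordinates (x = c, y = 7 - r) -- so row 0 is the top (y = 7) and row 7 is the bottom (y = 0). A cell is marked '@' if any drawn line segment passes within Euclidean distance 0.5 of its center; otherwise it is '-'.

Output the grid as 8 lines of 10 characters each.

Segment 0: (8,3) -> (2,3)
Segment 1: (2,3) -> (0,3)
Segment 2: (0,3) -> (0,1)
Segment 3: (0,1) -> (0,0)

Answer: ----------
----------
----------
----------
@@@@@@@@@-
@---------
@---------
@---------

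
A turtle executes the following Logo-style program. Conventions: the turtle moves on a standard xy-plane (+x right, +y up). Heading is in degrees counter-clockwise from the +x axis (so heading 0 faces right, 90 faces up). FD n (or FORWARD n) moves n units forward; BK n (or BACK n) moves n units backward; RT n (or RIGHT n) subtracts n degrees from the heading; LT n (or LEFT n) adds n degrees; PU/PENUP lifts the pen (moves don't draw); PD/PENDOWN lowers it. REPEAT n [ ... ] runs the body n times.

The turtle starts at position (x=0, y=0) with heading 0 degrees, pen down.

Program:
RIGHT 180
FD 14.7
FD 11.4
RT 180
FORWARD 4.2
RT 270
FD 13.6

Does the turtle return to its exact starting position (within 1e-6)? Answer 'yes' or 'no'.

Executing turtle program step by step:
Start: pos=(0,0), heading=0, pen down
RT 180: heading 0 -> 180
FD 14.7: (0,0) -> (-14.7,0) [heading=180, draw]
FD 11.4: (-14.7,0) -> (-26.1,0) [heading=180, draw]
RT 180: heading 180 -> 0
FD 4.2: (-26.1,0) -> (-21.9,0) [heading=0, draw]
RT 270: heading 0 -> 90
FD 13.6: (-21.9,0) -> (-21.9,13.6) [heading=90, draw]
Final: pos=(-21.9,13.6), heading=90, 4 segment(s) drawn

Start position: (0, 0)
Final position: (-21.9, 13.6)
Distance = 25.779; >= 1e-6 -> NOT closed

Answer: no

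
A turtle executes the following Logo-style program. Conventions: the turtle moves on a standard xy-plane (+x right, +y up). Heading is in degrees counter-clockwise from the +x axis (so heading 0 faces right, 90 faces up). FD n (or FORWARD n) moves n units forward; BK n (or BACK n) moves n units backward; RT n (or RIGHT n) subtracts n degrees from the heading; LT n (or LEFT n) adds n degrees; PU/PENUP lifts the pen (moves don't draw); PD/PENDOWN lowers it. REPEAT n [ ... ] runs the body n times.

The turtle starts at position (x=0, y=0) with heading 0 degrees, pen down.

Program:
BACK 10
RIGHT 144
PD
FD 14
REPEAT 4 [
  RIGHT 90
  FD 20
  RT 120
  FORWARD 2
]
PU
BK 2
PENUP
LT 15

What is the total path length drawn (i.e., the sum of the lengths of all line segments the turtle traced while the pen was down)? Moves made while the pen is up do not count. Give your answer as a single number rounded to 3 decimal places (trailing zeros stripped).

Executing turtle program step by step:
Start: pos=(0,0), heading=0, pen down
BK 10: (0,0) -> (-10,0) [heading=0, draw]
RT 144: heading 0 -> 216
PD: pen down
FD 14: (-10,0) -> (-21.326,-8.229) [heading=216, draw]
REPEAT 4 [
  -- iteration 1/4 --
  RT 90: heading 216 -> 126
  FD 20: (-21.326,-8.229) -> (-33.082,7.951) [heading=126, draw]
  RT 120: heading 126 -> 6
  FD 2: (-33.082,7.951) -> (-31.093,8.16) [heading=6, draw]
  -- iteration 2/4 --
  RT 90: heading 6 -> 276
  FD 20: (-31.093,8.16) -> (-29.002,-11.73) [heading=276, draw]
  RT 120: heading 276 -> 156
  FD 2: (-29.002,-11.73) -> (-30.829,-10.917) [heading=156, draw]
  -- iteration 3/4 --
  RT 90: heading 156 -> 66
  FD 20: (-30.829,-10.917) -> (-22.695,7.354) [heading=66, draw]
  RT 120: heading 66 -> 306
  FD 2: (-22.695,7.354) -> (-21.519,5.736) [heading=306, draw]
  -- iteration 4/4 --
  RT 90: heading 306 -> 216
  FD 20: (-21.519,5.736) -> (-37.699,-6.019) [heading=216, draw]
  RT 120: heading 216 -> 96
  FD 2: (-37.699,-6.019) -> (-37.909,-4.03) [heading=96, draw]
]
PU: pen up
BK 2: (-37.909,-4.03) -> (-37.699,-6.019) [heading=96, move]
PU: pen up
LT 15: heading 96 -> 111
Final: pos=(-37.699,-6.019), heading=111, 10 segment(s) drawn

Segment lengths:
  seg 1: (0,0) -> (-10,0), length = 10
  seg 2: (-10,0) -> (-21.326,-8.229), length = 14
  seg 3: (-21.326,-8.229) -> (-33.082,7.951), length = 20
  seg 4: (-33.082,7.951) -> (-31.093,8.16), length = 2
  seg 5: (-31.093,8.16) -> (-29.002,-11.73), length = 20
  seg 6: (-29.002,-11.73) -> (-30.829,-10.917), length = 2
  seg 7: (-30.829,-10.917) -> (-22.695,7.354), length = 20
  seg 8: (-22.695,7.354) -> (-21.519,5.736), length = 2
  seg 9: (-21.519,5.736) -> (-37.699,-6.019), length = 20
  seg 10: (-37.699,-6.019) -> (-37.909,-4.03), length = 2
Total = 112

Answer: 112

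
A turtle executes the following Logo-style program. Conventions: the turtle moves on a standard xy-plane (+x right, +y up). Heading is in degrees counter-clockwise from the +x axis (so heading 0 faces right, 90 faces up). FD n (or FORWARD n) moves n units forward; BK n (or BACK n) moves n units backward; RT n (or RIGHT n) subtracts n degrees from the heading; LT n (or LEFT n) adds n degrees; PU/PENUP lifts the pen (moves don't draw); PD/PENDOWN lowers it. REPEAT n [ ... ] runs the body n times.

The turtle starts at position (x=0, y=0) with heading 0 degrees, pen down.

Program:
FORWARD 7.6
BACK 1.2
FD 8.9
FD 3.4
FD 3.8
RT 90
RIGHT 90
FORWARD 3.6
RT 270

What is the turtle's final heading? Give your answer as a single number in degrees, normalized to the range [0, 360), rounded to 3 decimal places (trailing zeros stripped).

Answer: 270

Derivation:
Executing turtle program step by step:
Start: pos=(0,0), heading=0, pen down
FD 7.6: (0,0) -> (7.6,0) [heading=0, draw]
BK 1.2: (7.6,0) -> (6.4,0) [heading=0, draw]
FD 8.9: (6.4,0) -> (15.3,0) [heading=0, draw]
FD 3.4: (15.3,0) -> (18.7,0) [heading=0, draw]
FD 3.8: (18.7,0) -> (22.5,0) [heading=0, draw]
RT 90: heading 0 -> 270
RT 90: heading 270 -> 180
FD 3.6: (22.5,0) -> (18.9,0) [heading=180, draw]
RT 270: heading 180 -> 270
Final: pos=(18.9,0), heading=270, 6 segment(s) drawn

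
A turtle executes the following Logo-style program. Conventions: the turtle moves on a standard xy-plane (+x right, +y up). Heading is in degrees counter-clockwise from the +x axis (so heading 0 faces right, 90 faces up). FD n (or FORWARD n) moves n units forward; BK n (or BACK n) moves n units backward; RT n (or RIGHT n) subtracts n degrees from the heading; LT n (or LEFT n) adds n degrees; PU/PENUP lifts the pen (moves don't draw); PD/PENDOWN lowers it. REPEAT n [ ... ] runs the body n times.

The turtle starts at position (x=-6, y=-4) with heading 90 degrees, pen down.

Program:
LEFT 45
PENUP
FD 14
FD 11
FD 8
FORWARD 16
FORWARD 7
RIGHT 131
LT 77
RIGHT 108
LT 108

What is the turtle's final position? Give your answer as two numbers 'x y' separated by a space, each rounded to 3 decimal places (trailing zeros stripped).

Answer: -45.598 35.598

Derivation:
Executing turtle program step by step:
Start: pos=(-6,-4), heading=90, pen down
LT 45: heading 90 -> 135
PU: pen up
FD 14: (-6,-4) -> (-15.899,5.899) [heading=135, move]
FD 11: (-15.899,5.899) -> (-23.678,13.678) [heading=135, move]
FD 8: (-23.678,13.678) -> (-29.335,19.335) [heading=135, move]
FD 16: (-29.335,19.335) -> (-40.648,30.648) [heading=135, move]
FD 7: (-40.648,30.648) -> (-45.598,35.598) [heading=135, move]
RT 131: heading 135 -> 4
LT 77: heading 4 -> 81
RT 108: heading 81 -> 333
LT 108: heading 333 -> 81
Final: pos=(-45.598,35.598), heading=81, 0 segment(s) drawn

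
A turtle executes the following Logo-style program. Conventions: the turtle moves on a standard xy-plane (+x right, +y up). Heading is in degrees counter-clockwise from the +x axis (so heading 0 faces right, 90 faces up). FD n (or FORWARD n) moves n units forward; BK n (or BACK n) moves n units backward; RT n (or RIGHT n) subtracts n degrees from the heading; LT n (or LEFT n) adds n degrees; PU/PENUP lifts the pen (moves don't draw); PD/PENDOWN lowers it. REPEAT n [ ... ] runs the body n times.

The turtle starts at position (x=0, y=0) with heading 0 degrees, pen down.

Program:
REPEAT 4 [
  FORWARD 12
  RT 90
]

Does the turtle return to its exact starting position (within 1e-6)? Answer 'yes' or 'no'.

Executing turtle program step by step:
Start: pos=(0,0), heading=0, pen down
REPEAT 4 [
  -- iteration 1/4 --
  FD 12: (0,0) -> (12,0) [heading=0, draw]
  RT 90: heading 0 -> 270
  -- iteration 2/4 --
  FD 12: (12,0) -> (12,-12) [heading=270, draw]
  RT 90: heading 270 -> 180
  -- iteration 3/4 --
  FD 12: (12,-12) -> (0,-12) [heading=180, draw]
  RT 90: heading 180 -> 90
  -- iteration 4/4 --
  FD 12: (0,-12) -> (0,0) [heading=90, draw]
  RT 90: heading 90 -> 0
]
Final: pos=(0,0), heading=0, 4 segment(s) drawn

Start position: (0, 0)
Final position: (0, 0)
Distance = 0; < 1e-6 -> CLOSED

Answer: yes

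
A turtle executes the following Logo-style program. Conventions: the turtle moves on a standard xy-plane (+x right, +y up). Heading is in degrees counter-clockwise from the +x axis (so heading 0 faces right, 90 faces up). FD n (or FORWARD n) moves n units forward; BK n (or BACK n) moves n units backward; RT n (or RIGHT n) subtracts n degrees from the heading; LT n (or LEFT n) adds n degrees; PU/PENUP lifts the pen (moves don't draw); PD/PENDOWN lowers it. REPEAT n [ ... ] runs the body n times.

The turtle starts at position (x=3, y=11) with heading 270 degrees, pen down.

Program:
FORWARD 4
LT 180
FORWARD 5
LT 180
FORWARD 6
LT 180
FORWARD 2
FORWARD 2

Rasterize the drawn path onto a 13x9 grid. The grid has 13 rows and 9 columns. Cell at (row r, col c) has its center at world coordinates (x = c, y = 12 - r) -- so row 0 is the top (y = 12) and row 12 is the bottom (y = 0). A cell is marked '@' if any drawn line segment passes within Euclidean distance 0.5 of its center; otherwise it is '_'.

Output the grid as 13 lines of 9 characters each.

Answer: ___@_____
___@_____
___@_____
___@_____
___@_____
___@_____
___@_____
_________
_________
_________
_________
_________
_________

Derivation:
Segment 0: (3,11) -> (3,7)
Segment 1: (3,7) -> (3,12)
Segment 2: (3,12) -> (3,6)
Segment 3: (3,6) -> (3,8)
Segment 4: (3,8) -> (3,10)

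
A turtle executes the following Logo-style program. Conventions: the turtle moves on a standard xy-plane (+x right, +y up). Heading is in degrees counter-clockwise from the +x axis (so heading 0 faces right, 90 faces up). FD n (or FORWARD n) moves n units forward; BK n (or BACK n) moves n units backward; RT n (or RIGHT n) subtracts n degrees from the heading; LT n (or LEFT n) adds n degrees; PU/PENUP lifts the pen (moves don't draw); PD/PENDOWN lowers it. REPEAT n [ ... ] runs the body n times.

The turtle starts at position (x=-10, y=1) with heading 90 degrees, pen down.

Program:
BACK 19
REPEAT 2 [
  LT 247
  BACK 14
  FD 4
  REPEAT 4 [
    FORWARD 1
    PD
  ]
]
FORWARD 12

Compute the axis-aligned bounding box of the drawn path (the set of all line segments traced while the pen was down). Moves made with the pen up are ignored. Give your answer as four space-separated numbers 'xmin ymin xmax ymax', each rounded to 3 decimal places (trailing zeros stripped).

Executing turtle program step by step:
Start: pos=(-10,1), heading=90, pen down
BK 19: (-10,1) -> (-10,-18) [heading=90, draw]
REPEAT 2 [
  -- iteration 1/2 --
  LT 247: heading 90 -> 337
  BK 14: (-10,-18) -> (-22.887,-12.53) [heading=337, draw]
  FD 4: (-22.887,-12.53) -> (-19.205,-14.093) [heading=337, draw]
  REPEAT 4 [
    -- iteration 1/4 --
    FD 1: (-19.205,-14.093) -> (-18.285,-14.483) [heading=337, draw]
    PD: pen down
    -- iteration 2/4 --
    FD 1: (-18.285,-14.483) -> (-17.364,-14.874) [heading=337, draw]
    PD: pen down
    -- iteration 3/4 --
    FD 1: (-17.364,-14.874) -> (-16.444,-15.265) [heading=337, draw]
    PD: pen down
    -- iteration 4/4 --
    FD 1: (-16.444,-15.265) -> (-15.523,-15.656) [heading=337, draw]
    PD: pen down
  ]
  -- iteration 2/2 --
  LT 247: heading 337 -> 224
  BK 14: (-15.523,-15.656) -> (-5.452,-5.93) [heading=224, draw]
  FD 4: (-5.452,-5.93) -> (-8.33,-8.709) [heading=224, draw]
  REPEAT 4 [
    -- iteration 1/4 --
    FD 1: (-8.33,-8.709) -> (-9.049,-9.404) [heading=224, draw]
    PD: pen down
    -- iteration 2/4 --
    FD 1: (-9.049,-9.404) -> (-9.768,-10.098) [heading=224, draw]
    PD: pen down
    -- iteration 3/4 --
    FD 1: (-9.768,-10.098) -> (-10.488,-10.793) [heading=224, draw]
    PD: pen down
    -- iteration 4/4 --
    FD 1: (-10.488,-10.793) -> (-11.207,-11.488) [heading=224, draw]
    PD: pen down
  ]
]
FD 12: (-11.207,-11.488) -> (-19.839,-19.824) [heading=224, draw]
Final: pos=(-19.839,-19.824), heading=224, 14 segment(s) drawn

Segment endpoints: x in {-22.887, -19.839, -19.205, -18.285, -17.364, -16.444, -15.523, -11.207, -10.488, -10, -10, -9.768, -9.049, -8.33, -5.452}, y in {-19.824, -18, -15.656, -15.265, -14.874, -14.483, -14.093, -12.53, -11.488, -10.793, -10.098, -9.404, -8.709, -5.93, 1}
xmin=-22.887, ymin=-19.824, xmax=-5.452, ymax=1

Answer: -22.887 -19.824 -5.452 1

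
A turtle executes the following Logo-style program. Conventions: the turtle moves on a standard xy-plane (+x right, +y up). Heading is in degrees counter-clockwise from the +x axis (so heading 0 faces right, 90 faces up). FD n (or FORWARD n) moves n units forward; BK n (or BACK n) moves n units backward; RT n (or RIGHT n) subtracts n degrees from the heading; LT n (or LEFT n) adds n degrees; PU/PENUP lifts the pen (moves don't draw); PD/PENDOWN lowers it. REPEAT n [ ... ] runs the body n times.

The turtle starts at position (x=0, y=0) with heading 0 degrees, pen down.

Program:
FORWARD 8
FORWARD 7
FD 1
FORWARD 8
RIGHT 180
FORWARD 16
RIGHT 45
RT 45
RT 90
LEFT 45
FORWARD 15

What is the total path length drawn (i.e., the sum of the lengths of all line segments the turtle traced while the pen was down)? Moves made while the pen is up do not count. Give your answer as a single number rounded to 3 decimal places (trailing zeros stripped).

Executing turtle program step by step:
Start: pos=(0,0), heading=0, pen down
FD 8: (0,0) -> (8,0) [heading=0, draw]
FD 7: (8,0) -> (15,0) [heading=0, draw]
FD 1: (15,0) -> (16,0) [heading=0, draw]
FD 8: (16,0) -> (24,0) [heading=0, draw]
RT 180: heading 0 -> 180
FD 16: (24,0) -> (8,0) [heading=180, draw]
RT 45: heading 180 -> 135
RT 45: heading 135 -> 90
RT 90: heading 90 -> 0
LT 45: heading 0 -> 45
FD 15: (8,0) -> (18.607,10.607) [heading=45, draw]
Final: pos=(18.607,10.607), heading=45, 6 segment(s) drawn

Segment lengths:
  seg 1: (0,0) -> (8,0), length = 8
  seg 2: (8,0) -> (15,0), length = 7
  seg 3: (15,0) -> (16,0), length = 1
  seg 4: (16,0) -> (24,0), length = 8
  seg 5: (24,0) -> (8,0), length = 16
  seg 6: (8,0) -> (18.607,10.607), length = 15
Total = 55

Answer: 55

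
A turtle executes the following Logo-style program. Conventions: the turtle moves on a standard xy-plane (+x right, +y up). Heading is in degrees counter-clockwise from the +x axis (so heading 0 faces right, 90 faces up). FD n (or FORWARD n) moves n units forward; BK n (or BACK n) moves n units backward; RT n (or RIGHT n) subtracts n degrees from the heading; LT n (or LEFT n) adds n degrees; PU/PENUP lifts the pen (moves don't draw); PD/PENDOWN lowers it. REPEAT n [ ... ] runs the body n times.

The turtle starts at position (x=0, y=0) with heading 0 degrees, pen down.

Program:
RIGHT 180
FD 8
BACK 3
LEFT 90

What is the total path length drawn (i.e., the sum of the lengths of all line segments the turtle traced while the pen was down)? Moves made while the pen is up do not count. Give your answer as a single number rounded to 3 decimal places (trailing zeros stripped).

Executing turtle program step by step:
Start: pos=(0,0), heading=0, pen down
RT 180: heading 0 -> 180
FD 8: (0,0) -> (-8,0) [heading=180, draw]
BK 3: (-8,0) -> (-5,0) [heading=180, draw]
LT 90: heading 180 -> 270
Final: pos=(-5,0), heading=270, 2 segment(s) drawn

Segment lengths:
  seg 1: (0,0) -> (-8,0), length = 8
  seg 2: (-8,0) -> (-5,0), length = 3
Total = 11

Answer: 11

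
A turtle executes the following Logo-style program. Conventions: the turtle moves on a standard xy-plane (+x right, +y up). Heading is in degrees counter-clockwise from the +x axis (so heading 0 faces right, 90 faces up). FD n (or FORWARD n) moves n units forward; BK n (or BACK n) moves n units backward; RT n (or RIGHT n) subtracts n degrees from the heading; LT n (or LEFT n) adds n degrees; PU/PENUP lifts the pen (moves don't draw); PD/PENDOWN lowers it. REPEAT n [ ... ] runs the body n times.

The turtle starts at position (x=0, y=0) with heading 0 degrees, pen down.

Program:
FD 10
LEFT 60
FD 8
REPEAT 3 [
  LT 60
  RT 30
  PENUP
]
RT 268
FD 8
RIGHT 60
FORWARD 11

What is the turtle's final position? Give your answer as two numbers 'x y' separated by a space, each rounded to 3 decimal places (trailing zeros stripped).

Executing turtle program step by step:
Start: pos=(0,0), heading=0, pen down
FD 10: (0,0) -> (10,0) [heading=0, draw]
LT 60: heading 0 -> 60
FD 8: (10,0) -> (14,6.928) [heading=60, draw]
REPEAT 3 [
  -- iteration 1/3 --
  LT 60: heading 60 -> 120
  RT 30: heading 120 -> 90
  PU: pen up
  -- iteration 2/3 --
  LT 60: heading 90 -> 150
  RT 30: heading 150 -> 120
  PU: pen up
  -- iteration 3/3 --
  LT 60: heading 120 -> 180
  RT 30: heading 180 -> 150
  PU: pen up
]
RT 268: heading 150 -> 242
FD 8: (14,6.928) -> (10.244,-0.135) [heading=242, move]
RT 60: heading 242 -> 182
FD 11: (10.244,-0.135) -> (-0.749,-0.519) [heading=182, move]
Final: pos=(-0.749,-0.519), heading=182, 2 segment(s) drawn

Answer: -0.749 -0.519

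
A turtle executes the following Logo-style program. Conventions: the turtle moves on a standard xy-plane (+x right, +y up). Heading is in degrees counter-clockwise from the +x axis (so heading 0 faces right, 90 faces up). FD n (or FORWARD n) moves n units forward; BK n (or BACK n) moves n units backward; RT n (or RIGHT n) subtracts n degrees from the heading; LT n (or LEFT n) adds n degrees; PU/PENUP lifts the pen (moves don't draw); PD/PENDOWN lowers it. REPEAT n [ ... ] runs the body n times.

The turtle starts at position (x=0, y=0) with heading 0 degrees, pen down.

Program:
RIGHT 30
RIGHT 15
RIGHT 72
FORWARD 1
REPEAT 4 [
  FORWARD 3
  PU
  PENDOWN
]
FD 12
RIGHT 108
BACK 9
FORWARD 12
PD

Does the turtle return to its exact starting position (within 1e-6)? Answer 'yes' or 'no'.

Answer: no

Derivation:
Executing turtle program step by step:
Start: pos=(0,0), heading=0, pen down
RT 30: heading 0 -> 330
RT 15: heading 330 -> 315
RT 72: heading 315 -> 243
FD 1: (0,0) -> (-0.454,-0.891) [heading=243, draw]
REPEAT 4 [
  -- iteration 1/4 --
  FD 3: (-0.454,-0.891) -> (-1.816,-3.564) [heading=243, draw]
  PU: pen up
  PD: pen down
  -- iteration 2/4 --
  FD 3: (-1.816,-3.564) -> (-3.178,-6.237) [heading=243, draw]
  PU: pen up
  PD: pen down
  -- iteration 3/4 --
  FD 3: (-3.178,-6.237) -> (-4.54,-8.91) [heading=243, draw]
  PU: pen up
  PD: pen down
  -- iteration 4/4 --
  FD 3: (-4.54,-8.91) -> (-5.902,-11.583) [heading=243, draw]
  PU: pen up
  PD: pen down
]
FD 12: (-5.902,-11.583) -> (-11.35,-22.275) [heading=243, draw]
RT 108: heading 243 -> 135
BK 9: (-11.35,-22.275) -> (-4.986,-28.639) [heading=135, draw]
FD 12: (-4.986,-28.639) -> (-13.471,-20.154) [heading=135, draw]
PD: pen down
Final: pos=(-13.471,-20.154), heading=135, 8 segment(s) drawn

Start position: (0, 0)
Final position: (-13.471, -20.154)
Distance = 24.241; >= 1e-6 -> NOT closed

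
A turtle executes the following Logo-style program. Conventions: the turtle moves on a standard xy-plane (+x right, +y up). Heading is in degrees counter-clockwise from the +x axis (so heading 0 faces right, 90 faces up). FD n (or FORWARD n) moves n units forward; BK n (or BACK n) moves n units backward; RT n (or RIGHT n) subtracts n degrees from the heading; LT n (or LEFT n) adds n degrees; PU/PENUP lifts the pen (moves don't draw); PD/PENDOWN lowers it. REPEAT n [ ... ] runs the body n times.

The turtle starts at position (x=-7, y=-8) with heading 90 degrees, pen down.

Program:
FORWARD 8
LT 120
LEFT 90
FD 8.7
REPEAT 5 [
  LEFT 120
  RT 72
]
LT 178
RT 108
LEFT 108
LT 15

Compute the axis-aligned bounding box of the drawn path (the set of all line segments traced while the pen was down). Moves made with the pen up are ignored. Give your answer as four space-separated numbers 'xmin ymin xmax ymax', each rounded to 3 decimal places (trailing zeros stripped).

Executing turtle program step by step:
Start: pos=(-7,-8), heading=90, pen down
FD 8: (-7,-8) -> (-7,0) [heading=90, draw]
LT 120: heading 90 -> 210
LT 90: heading 210 -> 300
FD 8.7: (-7,0) -> (-2.65,-7.534) [heading=300, draw]
REPEAT 5 [
  -- iteration 1/5 --
  LT 120: heading 300 -> 60
  RT 72: heading 60 -> 348
  -- iteration 2/5 --
  LT 120: heading 348 -> 108
  RT 72: heading 108 -> 36
  -- iteration 3/5 --
  LT 120: heading 36 -> 156
  RT 72: heading 156 -> 84
  -- iteration 4/5 --
  LT 120: heading 84 -> 204
  RT 72: heading 204 -> 132
  -- iteration 5/5 --
  LT 120: heading 132 -> 252
  RT 72: heading 252 -> 180
]
LT 178: heading 180 -> 358
RT 108: heading 358 -> 250
LT 108: heading 250 -> 358
LT 15: heading 358 -> 13
Final: pos=(-2.65,-7.534), heading=13, 2 segment(s) drawn

Segment endpoints: x in {-7, -7, -2.65}, y in {-8, -7.534, 0}
xmin=-7, ymin=-8, xmax=-2.65, ymax=0

Answer: -7 -8 -2.65 0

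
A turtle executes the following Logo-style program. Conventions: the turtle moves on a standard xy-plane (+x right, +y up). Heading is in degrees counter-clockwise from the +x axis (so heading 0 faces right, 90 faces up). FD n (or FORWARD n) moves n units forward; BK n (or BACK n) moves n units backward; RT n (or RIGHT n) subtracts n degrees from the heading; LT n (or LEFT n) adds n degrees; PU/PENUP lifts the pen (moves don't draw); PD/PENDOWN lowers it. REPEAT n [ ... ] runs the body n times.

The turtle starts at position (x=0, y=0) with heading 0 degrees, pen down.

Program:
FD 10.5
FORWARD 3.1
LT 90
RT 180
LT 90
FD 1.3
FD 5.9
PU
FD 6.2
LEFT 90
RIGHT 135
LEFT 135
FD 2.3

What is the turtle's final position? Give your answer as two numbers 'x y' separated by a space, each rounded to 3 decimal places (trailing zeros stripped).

Executing turtle program step by step:
Start: pos=(0,0), heading=0, pen down
FD 10.5: (0,0) -> (10.5,0) [heading=0, draw]
FD 3.1: (10.5,0) -> (13.6,0) [heading=0, draw]
LT 90: heading 0 -> 90
RT 180: heading 90 -> 270
LT 90: heading 270 -> 0
FD 1.3: (13.6,0) -> (14.9,0) [heading=0, draw]
FD 5.9: (14.9,0) -> (20.8,0) [heading=0, draw]
PU: pen up
FD 6.2: (20.8,0) -> (27,0) [heading=0, move]
LT 90: heading 0 -> 90
RT 135: heading 90 -> 315
LT 135: heading 315 -> 90
FD 2.3: (27,0) -> (27,2.3) [heading=90, move]
Final: pos=(27,2.3), heading=90, 4 segment(s) drawn

Answer: 27 2.3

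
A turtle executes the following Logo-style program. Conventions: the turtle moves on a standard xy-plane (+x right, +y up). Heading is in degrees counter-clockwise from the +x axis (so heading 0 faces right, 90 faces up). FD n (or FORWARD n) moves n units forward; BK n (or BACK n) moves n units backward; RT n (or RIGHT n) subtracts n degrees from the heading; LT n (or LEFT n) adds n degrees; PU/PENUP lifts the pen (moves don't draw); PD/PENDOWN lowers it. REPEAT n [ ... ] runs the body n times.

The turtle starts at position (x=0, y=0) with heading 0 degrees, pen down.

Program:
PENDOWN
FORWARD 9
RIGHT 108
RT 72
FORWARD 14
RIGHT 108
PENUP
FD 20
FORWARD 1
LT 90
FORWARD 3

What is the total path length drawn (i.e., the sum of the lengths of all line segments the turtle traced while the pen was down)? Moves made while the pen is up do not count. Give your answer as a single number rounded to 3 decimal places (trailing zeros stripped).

Executing turtle program step by step:
Start: pos=(0,0), heading=0, pen down
PD: pen down
FD 9: (0,0) -> (9,0) [heading=0, draw]
RT 108: heading 0 -> 252
RT 72: heading 252 -> 180
FD 14: (9,0) -> (-5,0) [heading=180, draw]
RT 108: heading 180 -> 72
PU: pen up
FD 20: (-5,0) -> (1.18,19.021) [heading=72, move]
FD 1: (1.18,19.021) -> (1.489,19.972) [heading=72, move]
LT 90: heading 72 -> 162
FD 3: (1.489,19.972) -> (-1.364,20.899) [heading=162, move]
Final: pos=(-1.364,20.899), heading=162, 2 segment(s) drawn

Segment lengths:
  seg 1: (0,0) -> (9,0), length = 9
  seg 2: (9,0) -> (-5,0), length = 14
Total = 23

Answer: 23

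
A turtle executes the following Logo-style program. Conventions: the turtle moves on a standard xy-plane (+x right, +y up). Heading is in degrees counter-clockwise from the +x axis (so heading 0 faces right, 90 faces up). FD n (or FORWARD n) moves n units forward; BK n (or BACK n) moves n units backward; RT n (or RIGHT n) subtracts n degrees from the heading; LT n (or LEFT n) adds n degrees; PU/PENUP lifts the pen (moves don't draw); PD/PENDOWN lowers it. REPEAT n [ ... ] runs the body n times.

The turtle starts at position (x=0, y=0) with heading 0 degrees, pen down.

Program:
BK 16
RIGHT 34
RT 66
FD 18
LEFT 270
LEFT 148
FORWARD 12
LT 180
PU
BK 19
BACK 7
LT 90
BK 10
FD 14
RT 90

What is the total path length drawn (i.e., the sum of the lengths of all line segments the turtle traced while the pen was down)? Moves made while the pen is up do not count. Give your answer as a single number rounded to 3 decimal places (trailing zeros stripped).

Answer: 46

Derivation:
Executing turtle program step by step:
Start: pos=(0,0), heading=0, pen down
BK 16: (0,0) -> (-16,0) [heading=0, draw]
RT 34: heading 0 -> 326
RT 66: heading 326 -> 260
FD 18: (-16,0) -> (-19.126,-17.727) [heading=260, draw]
LT 270: heading 260 -> 170
LT 148: heading 170 -> 318
FD 12: (-19.126,-17.727) -> (-10.208,-25.756) [heading=318, draw]
LT 180: heading 318 -> 138
PU: pen up
BK 19: (-10.208,-25.756) -> (3.912,-38.47) [heading=138, move]
BK 7: (3.912,-38.47) -> (9.114,-43.154) [heading=138, move]
LT 90: heading 138 -> 228
BK 10: (9.114,-43.154) -> (15.805,-35.722) [heading=228, move]
FD 14: (15.805,-35.722) -> (6.437,-46.126) [heading=228, move]
RT 90: heading 228 -> 138
Final: pos=(6.437,-46.126), heading=138, 3 segment(s) drawn

Segment lengths:
  seg 1: (0,0) -> (-16,0), length = 16
  seg 2: (-16,0) -> (-19.126,-17.727), length = 18
  seg 3: (-19.126,-17.727) -> (-10.208,-25.756), length = 12
Total = 46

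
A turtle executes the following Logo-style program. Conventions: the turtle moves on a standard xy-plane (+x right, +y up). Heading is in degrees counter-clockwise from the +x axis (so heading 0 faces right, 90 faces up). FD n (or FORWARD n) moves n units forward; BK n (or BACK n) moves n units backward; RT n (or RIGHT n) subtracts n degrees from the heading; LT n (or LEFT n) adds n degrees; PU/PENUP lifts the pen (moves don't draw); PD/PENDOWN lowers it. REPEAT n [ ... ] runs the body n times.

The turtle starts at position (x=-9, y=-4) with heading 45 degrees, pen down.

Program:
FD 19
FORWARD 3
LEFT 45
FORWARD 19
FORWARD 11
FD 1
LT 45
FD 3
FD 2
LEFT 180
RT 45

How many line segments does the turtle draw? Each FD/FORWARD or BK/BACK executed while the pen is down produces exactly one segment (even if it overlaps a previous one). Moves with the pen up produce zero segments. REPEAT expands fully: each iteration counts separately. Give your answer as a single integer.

Answer: 7

Derivation:
Executing turtle program step by step:
Start: pos=(-9,-4), heading=45, pen down
FD 19: (-9,-4) -> (4.435,9.435) [heading=45, draw]
FD 3: (4.435,9.435) -> (6.556,11.556) [heading=45, draw]
LT 45: heading 45 -> 90
FD 19: (6.556,11.556) -> (6.556,30.556) [heading=90, draw]
FD 11: (6.556,30.556) -> (6.556,41.556) [heading=90, draw]
FD 1: (6.556,41.556) -> (6.556,42.556) [heading=90, draw]
LT 45: heading 90 -> 135
FD 3: (6.556,42.556) -> (4.435,44.678) [heading=135, draw]
FD 2: (4.435,44.678) -> (3.021,46.092) [heading=135, draw]
LT 180: heading 135 -> 315
RT 45: heading 315 -> 270
Final: pos=(3.021,46.092), heading=270, 7 segment(s) drawn
Segments drawn: 7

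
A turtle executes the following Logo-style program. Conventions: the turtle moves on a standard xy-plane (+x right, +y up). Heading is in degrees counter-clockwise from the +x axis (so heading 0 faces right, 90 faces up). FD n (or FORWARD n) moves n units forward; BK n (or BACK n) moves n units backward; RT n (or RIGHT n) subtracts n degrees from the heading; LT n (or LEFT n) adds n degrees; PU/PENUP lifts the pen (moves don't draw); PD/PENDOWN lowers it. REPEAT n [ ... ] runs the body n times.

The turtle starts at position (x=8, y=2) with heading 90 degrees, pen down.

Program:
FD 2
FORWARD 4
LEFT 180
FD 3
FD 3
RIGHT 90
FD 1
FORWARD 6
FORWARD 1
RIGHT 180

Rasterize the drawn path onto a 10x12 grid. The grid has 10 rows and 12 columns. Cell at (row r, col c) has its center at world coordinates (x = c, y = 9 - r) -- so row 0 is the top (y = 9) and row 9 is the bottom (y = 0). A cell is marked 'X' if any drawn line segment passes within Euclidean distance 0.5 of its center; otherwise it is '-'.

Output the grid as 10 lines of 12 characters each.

Segment 0: (8,2) -> (8,4)
Segment 1: (8,4) -> (8,8)
Segment 2: (8,8) -> (8,5)
Segment 3: (8,5) -> (8,2)
Segment 4: (8,2) -> (7,2)
Segment 5: (7,2) -> (1,2)
Segment 6: (1,2) -> (-0,2)

Answer: ------------
--------X---
--------X---
--------X---
--------X---
--------X---
--------X---
XXXXXXXXX---
------------
------------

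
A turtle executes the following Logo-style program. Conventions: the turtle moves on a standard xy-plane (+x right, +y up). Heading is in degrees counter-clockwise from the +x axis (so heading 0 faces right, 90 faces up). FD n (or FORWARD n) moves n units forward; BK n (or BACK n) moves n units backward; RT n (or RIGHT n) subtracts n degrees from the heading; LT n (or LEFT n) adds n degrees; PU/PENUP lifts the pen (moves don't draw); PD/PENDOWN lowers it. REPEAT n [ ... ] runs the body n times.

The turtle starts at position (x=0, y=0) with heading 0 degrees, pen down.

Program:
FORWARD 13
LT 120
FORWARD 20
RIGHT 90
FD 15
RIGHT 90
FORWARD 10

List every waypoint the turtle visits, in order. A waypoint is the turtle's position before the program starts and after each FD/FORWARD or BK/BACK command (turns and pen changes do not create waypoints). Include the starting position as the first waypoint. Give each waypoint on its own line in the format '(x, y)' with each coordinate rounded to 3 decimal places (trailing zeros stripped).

Executing turtle program step by step:
Start: pos=(0,0), heading=0, pen down
FD 13: (0,0) -> (13,0) [heading=0, draw]
LT 120: heading 0 -> 120
FD 20: (13,0) -> (3,17.321) [heading=120, draw]
RT 90: heading 120 -> 30
FD 15: (3,17.321) -> (15.99,24.821) [heading=30, draw]
RT 90: heading 30 -> 300
FD 10: (15.99,24.821) -> (20.99,16.16) [heading=300, draw]
Final: pos=(20.99,16.16), heading=300, 4 segment(s) drawn
Waypoints (5 total):
(0, 0)
(13, 0)
(3, 17.321)
(15.99, 24.821)
(20.99, 16.16)

Answer: (0, 0)
(13, 0)
(3, 17.321)
(15.99, 24.821)
(20.99, 16.16)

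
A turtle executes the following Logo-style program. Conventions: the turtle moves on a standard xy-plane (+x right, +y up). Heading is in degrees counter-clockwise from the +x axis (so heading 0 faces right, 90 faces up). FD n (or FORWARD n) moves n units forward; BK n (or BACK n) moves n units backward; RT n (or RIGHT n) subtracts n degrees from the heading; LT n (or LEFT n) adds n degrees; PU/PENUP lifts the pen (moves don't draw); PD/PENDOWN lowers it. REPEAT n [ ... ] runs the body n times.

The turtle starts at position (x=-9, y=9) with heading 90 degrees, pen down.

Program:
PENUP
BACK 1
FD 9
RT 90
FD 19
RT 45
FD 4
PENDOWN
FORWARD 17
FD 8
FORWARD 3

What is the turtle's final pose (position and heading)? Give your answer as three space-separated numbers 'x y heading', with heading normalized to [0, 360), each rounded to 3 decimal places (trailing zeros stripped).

Executing turtle program step by step:
Start: pos=(-9,9), heading=90, pen down
PU: pen up
BK 1: (-9,9) -> (-9,8) [heading=90, move]
FD 9: (-9,8) -> (-9,17) [heading=90, move]
RT 90: heading 90 -> 0
FD 19: (-9,17) -> (10,17) [heading=0, move]
RT 45: heading 0 -> 315
FD 4: (10,17) -> (12.828,14.172) [heading=315, move]
PD: pen down
FD 17: (12.828,14.172) -> (24.849,2.151) [heading=315, draw]
FD 8: (24.849,2.151) -> (30.506,-3.506) [heading=315, draw]
FD 3: (30.506,-3.506) -> (32.627,-5.627) [heading=315, draw]
Final: pos=(32.627,-5.627), heading=315, 3 segment(s) drawn

Answer: 32.627 -5.627 315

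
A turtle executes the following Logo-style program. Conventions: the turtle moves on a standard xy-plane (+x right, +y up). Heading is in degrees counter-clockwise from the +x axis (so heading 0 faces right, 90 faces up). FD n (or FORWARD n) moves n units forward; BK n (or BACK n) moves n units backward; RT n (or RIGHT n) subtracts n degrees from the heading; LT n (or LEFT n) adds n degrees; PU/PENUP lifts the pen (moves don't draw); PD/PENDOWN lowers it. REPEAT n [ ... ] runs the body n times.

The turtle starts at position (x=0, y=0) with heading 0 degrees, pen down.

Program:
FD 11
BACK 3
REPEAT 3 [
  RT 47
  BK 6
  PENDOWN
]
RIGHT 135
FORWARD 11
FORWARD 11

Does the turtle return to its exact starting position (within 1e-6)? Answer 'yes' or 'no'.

Answer: no

Derivation:
Executing turtle program step by step:
Start: pos=(0,0), heading=0, pen down
FD 11: (0,0) -> (11,0) [heading=0, draw]
BK 3: (11,0) -> (8,0) [heading=0, draw]
REPEAT 3 [
  -- iteration 1/3 --
  RT 47: heading 0 -> 313
  BK 6: (8,0) -> (3.908,4.388) [heading=313, draw]
  PD: pen down
  -- iteration 2/3 --
  RT 47: heading 313 -> 266
  BK 6: (3.908,4.388) -> (4.327,10.374) [heading=266, draw]
  PD: pen down
  -- iteration 3/3 --
  RT 47: heading 266 -> 219
  BK 6: (4.327,10.374) -> (8.989,14.149) [heading=219, draw]
  PD: pen down
]
RT 135: heading 219 -> 84
FD 11: (8.989,14.149) -> (10.139,25.089) [heading=84, draw]
FD 11: (10.139,25.089) -> (11.289,36.029) [heading=84, draw]
Final: pos=(11.289,36.029), heading=84, 7 segment(s) drawn

Start position: (0, 0)
Final position: (11.289, 36.029)
Distance = 37.756; >= 1e-6 -> NOT closed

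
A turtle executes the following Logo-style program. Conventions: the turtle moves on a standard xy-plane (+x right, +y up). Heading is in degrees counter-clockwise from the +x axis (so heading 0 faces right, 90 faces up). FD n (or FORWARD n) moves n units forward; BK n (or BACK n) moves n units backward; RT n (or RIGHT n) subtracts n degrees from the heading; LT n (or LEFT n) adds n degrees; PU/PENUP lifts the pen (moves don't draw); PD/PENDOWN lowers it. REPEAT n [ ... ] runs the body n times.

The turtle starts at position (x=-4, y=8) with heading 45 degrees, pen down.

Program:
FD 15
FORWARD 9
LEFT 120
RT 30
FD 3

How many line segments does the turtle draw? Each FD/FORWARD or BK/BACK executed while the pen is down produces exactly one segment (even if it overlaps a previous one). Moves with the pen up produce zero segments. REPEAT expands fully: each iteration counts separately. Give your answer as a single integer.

Executing turtle program step by step:
Start: pos=(-4,8), heading=45, pen down
FD 15: (-4,8) -> (6.607,18.607) [heading=45, draw]
FD 9: (6.607,18.607) -> (12.971,24.971) [heading=45, draw]
LT 120: heading 45 -> 165
RT 30: heading 165 -> 135
FD 3: (12.971,24.971) -> (10.849,27.092) [heading=135, draw]
Final: pos=(10.849,27.092), heading=135, 3 segment(s) drawn
Segments drawn: 3

Answer: 3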